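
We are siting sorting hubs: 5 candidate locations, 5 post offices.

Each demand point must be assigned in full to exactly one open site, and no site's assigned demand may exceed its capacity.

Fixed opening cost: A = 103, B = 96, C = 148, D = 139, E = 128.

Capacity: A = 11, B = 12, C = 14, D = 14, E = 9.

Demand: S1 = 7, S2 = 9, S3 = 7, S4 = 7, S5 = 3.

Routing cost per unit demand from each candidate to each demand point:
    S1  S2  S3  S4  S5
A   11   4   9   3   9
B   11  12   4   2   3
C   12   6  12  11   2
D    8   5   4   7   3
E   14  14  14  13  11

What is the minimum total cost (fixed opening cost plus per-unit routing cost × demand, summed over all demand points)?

Open {A, B, D}; cheapest assignment that respects the capacities:
  A (cap 11, load 9): S2 — cost 9×4 = 36
  B (cap 12, load 10): S4, S5 — cost 7×2 + 3×3 = 23
  D (cap 14, load 14): S1, S3 — cost 7×8 + 7×4 = 84
  Shipping 143, fixed 338 → total 481.
  Any other capacity-feasible assignment to {A, B, D} ships for at least 143.
Compare {B, C, D}: its best feasible assignment gives total 541.
Compare {A, C, D}: its best feasible assignment gives total 555.
Every other set of open sites that can feasibly serve all demand totals ≥ 541 even under its best assignment. Minimum: 481.

481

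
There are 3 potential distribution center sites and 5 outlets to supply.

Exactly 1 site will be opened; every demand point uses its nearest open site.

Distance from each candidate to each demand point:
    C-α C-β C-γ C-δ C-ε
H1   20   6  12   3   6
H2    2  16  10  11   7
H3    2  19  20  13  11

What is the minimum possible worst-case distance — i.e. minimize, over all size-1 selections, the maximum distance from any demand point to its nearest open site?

Open {H2}.
  Farthest demand point is C-β at distance 16 (to H2); all others are ≤ 16.
With {H1} the worst case is 20.
With {H3} the worst case is 20.
No size-1 selection achieves below 16.

16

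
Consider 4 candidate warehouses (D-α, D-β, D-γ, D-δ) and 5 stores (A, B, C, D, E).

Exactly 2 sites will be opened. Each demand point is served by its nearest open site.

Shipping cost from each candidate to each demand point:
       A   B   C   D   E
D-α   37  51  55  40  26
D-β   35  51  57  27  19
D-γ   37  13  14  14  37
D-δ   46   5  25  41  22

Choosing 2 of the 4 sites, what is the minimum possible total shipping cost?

92

Open {D-γ, D-δ}.
  A→D-γ 37, B→D-δ 5, C→D-γ 14, D→D-γ 14, E→D-δ 22  ⇒ total 92.
Compare {D-β, D-γ}: total 95.
Compare {D-α, D-γ}: total 104.
No size-2 selection does better; minimum is 92.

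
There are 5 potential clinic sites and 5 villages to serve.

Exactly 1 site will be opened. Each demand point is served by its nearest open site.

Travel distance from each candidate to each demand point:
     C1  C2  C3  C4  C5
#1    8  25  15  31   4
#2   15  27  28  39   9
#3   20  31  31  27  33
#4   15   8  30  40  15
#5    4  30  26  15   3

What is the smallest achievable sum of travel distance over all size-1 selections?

78

Open {#5}.
  C1→#5 4, C2→#5 30, C3→#5 26, C4→#5 15, C5→#5 3  ⇒ total 78.
Compare {#1}: total 83.
Compare {#4}: total 108.
No size-1 selection does better; minimum is 78.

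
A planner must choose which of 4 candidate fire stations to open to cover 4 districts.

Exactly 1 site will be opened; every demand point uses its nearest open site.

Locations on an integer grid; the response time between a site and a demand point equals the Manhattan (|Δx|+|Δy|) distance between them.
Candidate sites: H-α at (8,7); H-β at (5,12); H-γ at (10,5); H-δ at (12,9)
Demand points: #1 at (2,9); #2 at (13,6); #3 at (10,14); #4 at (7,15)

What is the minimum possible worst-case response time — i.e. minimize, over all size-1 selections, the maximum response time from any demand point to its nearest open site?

Open {H-α}.
  Farthest demand point is #3 at response time 9 (to H-α); all others are ≤ 9.
With {H-δ} the worst case is 11.
With {H-γ} the worst case is 13.
No size-1 selection achieves below 9.

9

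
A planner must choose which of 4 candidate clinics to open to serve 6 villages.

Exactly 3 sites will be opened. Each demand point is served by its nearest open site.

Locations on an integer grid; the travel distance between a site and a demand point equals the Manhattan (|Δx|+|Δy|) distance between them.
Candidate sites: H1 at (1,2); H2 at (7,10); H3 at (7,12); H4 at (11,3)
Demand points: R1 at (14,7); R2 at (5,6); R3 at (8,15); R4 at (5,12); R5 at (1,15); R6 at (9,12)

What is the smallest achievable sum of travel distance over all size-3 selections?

Open {H2, H3, H4}.
  R1→H4 7, R2→H2 6, R3→H3 4, R4→H3 2, R5→H3 9, R6→H3 2  ⇒ total 30.
Compare {H1, H3, H4}: total 32.
Compare {H1, H2, H3}: total 33.
No size-3 selection does better; minimum is 30.

30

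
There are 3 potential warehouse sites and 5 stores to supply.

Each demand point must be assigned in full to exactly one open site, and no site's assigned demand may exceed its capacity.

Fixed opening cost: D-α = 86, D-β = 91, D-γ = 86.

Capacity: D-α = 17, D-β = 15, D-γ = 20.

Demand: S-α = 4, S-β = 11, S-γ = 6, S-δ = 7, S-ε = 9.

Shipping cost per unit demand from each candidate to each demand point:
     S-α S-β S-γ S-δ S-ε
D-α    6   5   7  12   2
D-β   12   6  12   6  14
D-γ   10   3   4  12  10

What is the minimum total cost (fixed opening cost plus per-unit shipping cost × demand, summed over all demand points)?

404

Open {D-α, D-β, D-γ}; cheapest assignment that respects the capacities:
  D-α (cap 17, load 13): S-α, S-ε — cost 4×6 + 9×2 = 42
  D-β (cap 15, load 7): S-δ — cost 7×6 = 42
  D-γ (cap 20, load 17): S-β, S-γ — cost 11×3 + 6×4 = 57
  Shipping 141, fixed 263 → total 404.
  Any other capacity-feasible assignment to {D-α, D-β, D-γ} ships for at least 141.
Compare {D-α, D-γ}: its best feasible assignment gives total 445.
Every other set of open sites that can feasibly serve all demand totals ≥ 445 even under its best assignment. Minimum: 404.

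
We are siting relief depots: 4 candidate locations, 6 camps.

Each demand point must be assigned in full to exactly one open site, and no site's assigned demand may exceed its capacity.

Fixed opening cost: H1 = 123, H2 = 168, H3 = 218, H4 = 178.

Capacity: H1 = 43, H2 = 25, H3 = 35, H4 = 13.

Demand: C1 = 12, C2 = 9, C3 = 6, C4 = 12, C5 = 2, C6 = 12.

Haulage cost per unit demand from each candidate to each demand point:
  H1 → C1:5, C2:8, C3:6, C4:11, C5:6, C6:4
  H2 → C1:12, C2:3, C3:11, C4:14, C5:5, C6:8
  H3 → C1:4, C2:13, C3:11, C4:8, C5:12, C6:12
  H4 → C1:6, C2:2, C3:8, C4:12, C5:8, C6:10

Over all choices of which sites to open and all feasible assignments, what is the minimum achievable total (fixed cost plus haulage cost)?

Open {H1, H2}; cheapest assignment that respects the capacities:
  H1 (cap 43, load 42): C1, C3, C4, C6 — cost 12×5 + 6×6 + 12×11 + 12×4 = 276
  H2 (cap 25, load 11): C2, C5 — cost 9×3 + 2×5 = 37
  Shipping 313, fixed 291 → total 604.
  Any other capacity-feasible assignment to {H1, H2} ships for at least 313.
Compare {H1, H4}: its best feasible assignment gives total 611.
Compare {H1, H3}: its best feasible assignment gives total 653.
Every other set of open sites that can feasibly serve all demand totals ≥ 611 even under its best assignment. Minimum: 604.

604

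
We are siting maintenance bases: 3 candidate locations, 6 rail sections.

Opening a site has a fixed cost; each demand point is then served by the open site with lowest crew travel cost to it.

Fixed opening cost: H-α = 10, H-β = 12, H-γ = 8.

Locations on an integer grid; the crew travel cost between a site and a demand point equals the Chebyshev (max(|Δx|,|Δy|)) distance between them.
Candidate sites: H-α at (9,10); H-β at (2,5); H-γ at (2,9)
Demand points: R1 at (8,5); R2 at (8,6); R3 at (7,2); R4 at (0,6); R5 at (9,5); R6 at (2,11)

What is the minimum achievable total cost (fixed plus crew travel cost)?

Open {H-γ}: assign each demand point to its cheapest open site.
  R1→H-γ 6, R2→H-γ 6, R3→H-γ 7, R4→H-γ 3, R5→H-γ 7, R6→H-γ 2
  crew travel cost 31, fixed 8 → total 39.
Compare {H-β}: crew travel cost 32 + fixed 12 = 44.
Compare {H-α, H-γ}: crew travel cost 26 + fixed 18 = 44.
Compare {H-α}: crew travel cost 38 + fixed 10 = 48.
All other subsets cost ≥ 44. Minimum total cost: 39.

39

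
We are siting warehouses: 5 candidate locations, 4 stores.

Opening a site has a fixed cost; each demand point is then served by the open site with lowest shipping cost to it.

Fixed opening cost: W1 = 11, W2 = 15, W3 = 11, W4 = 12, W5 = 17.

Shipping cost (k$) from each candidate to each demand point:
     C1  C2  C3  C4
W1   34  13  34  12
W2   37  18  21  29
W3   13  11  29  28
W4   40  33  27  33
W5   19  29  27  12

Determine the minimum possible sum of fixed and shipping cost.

Open {W1, W3}: assign each demand point to its cheapest open site.
  C1→W3 13, C2→W3 11, C3→W3 29, C4→W1 12
  shipping cost 65, fixed 22 → total 87.
Compare {W3, W5}: shipping cost 63 + fixed 28 = 91.
Compare {W3}: shipping cost 81 + fixed 11 = 92.
Compare {W1, W2, W3}: shipping cost 57 + fixed 37 = 94.
All other subsets cost ≥ 91. Minimum total cost: 87.

87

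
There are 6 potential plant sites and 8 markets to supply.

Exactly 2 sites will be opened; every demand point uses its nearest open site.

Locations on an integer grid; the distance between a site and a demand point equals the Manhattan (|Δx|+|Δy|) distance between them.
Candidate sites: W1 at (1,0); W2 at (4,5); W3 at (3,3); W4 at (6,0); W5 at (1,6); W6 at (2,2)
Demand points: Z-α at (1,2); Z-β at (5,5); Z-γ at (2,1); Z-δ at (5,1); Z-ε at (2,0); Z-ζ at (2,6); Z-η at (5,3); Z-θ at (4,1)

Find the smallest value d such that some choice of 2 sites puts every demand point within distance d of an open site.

Open {W1, W3}.
  Farthest demand point is Z-β at distance 4 (to W3); all others are ≤ 4.
With {W2, W3} the worst case is 4.
With {W2, W6} the worst case is 4.
No size-2 selection achieves below 4.

4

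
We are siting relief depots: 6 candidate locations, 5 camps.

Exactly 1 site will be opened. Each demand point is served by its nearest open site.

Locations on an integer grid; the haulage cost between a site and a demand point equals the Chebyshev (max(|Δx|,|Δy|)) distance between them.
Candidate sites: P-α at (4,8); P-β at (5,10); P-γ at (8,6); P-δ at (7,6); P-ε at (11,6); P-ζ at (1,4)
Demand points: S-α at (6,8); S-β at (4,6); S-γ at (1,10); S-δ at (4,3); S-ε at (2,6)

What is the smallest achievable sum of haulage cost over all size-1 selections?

Open {P-α}.
  S-α→P-α 2, S-β→P-α 2, S-γ→P-α 3, S-δ→P-α 5, S-ε→P-α 2  ⇒ total 14.
Compare {P-δ}: total 19.
Compare {P-ζ}: total 19.
No size-1 selection does better; minimum is 14.

14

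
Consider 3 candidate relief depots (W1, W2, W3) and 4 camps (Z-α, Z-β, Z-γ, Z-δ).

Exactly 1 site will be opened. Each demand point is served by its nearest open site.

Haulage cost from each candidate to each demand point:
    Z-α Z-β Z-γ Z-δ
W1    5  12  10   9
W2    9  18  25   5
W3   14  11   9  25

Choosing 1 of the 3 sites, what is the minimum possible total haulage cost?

Open {W1}.
  Z-α→W1 5, Z-β→W1 12, Z-γ→W1 10, Z-δ→W1 9  ⇒ total 36.
Compare {W2}: total 57.
Compare {W3}: total 59.

36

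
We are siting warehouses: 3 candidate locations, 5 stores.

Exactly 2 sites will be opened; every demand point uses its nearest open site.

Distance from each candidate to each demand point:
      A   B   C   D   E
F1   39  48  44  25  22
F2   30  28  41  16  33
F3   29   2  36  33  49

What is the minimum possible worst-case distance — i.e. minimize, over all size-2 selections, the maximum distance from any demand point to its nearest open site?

Open {F1, F3}.
  Farthest demand point is C at distance 36 (to F3); all others are ≤ 36.
With {F2, F3} the worst case is 36.
With {F1, F2} the worst case is 41.
No size-2 selection achieves below 36.

36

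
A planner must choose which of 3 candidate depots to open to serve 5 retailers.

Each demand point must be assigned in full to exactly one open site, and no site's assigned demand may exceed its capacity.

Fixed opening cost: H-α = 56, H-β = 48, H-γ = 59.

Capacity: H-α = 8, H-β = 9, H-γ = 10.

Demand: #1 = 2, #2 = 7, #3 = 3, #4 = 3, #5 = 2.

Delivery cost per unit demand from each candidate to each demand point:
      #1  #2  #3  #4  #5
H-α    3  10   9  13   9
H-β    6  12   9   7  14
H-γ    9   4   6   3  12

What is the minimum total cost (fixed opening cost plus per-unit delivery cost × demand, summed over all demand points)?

Open {H-α, H-γ}; cheapest assignment that respects the capacities:
  H-α (cap 8, load 7): #1, #3, #5 — cost 2×3 + 3×9 + 2×9 = 51
  H-γ (cap 10, load 10): #2, #4 — cost 7×4 + 3×3 = 37
  Shipping 88, fixed 115 → total 203.
  Any other capacity-feasible assignment to {H-α, H-γ} ships for at least 88.
Compare {H-β, H-γ}: its best feasible assignment gives total 211.
Compare {H-α, H-β, H-γ}: its best feasible assignment gives total 251.
Every other set of open sites that can feasibly serve all demand totals ≥ 211 even under its best assignment. Minimum: 203.

203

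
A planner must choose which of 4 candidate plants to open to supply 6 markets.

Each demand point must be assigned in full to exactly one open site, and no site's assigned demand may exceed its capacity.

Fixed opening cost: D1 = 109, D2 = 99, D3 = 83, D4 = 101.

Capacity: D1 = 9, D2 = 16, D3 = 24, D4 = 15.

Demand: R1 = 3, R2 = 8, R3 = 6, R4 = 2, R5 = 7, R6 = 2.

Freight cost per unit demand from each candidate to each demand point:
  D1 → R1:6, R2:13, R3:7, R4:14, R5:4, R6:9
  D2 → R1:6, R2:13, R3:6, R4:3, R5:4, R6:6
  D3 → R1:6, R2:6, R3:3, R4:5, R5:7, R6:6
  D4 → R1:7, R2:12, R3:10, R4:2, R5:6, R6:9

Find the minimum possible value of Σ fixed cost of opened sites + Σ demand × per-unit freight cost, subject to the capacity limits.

Open {D2, D3}; cheapest assignment that respects the capacities:
  D2 (cap 16, load 14): R1, R4, R5, R6 — cost 3×6 + 2×3 + 7×4 + 2×6 = 64
  D3 (cap 24, load 14): R2, R3 — cost 8×6 + 6×3 = 66
  Shipping 130, fixed 182 → total 312.
  Any other capacity-feasible assignment to {D2, D3} ships for at least 130.
Compare {D1, D3}: its best feasible assignment gives total 326.
Compare {D3, D4}: its best feasible assignment gives total 326.
Every other set of open sites that can feasibly serve all demand totals ≥ 326 even under its best assignment. Minimum: 312.

312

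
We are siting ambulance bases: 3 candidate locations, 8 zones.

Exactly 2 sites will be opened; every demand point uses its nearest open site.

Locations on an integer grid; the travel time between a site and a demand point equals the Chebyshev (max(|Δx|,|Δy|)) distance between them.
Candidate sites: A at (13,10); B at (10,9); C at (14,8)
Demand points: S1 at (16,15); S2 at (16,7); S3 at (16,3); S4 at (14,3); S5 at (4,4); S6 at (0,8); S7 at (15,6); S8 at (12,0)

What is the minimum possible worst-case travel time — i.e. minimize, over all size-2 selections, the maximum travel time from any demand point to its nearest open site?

10

Open {A, B}.
  Farthest demand point is S6 at travel time 10 (to B); all others are ≤ 10.
With {B, C} the worst case is 10.
With {A, C} the worst case is 13.
No size-2 selection achieves below 10.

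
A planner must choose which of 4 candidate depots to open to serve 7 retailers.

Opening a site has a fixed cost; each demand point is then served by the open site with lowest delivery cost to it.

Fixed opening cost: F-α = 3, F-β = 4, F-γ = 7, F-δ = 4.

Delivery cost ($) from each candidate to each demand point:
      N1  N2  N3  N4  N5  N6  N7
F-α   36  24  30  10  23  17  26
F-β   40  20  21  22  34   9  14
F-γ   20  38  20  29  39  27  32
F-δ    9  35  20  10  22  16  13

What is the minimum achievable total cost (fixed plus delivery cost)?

111

Open {F-β, F-δ}: assign each demand point to its cheapest open site.
  N1→F-δ 9, N2→F-β 20, N3→F-δ 20, N4→F-δ 10, N5→F-δ 22, N6→F-β 9, N7→F-δ 13
  delivery cost 103, fixed 8 → total 111.
Compare {F-α, F-β, F-δ}: delivery cost 103 + fixed 11 = 114.
Compare {F-β, F-γ, F-δ}: delivery cost 103 + fixed 15 = 118.
Compare {F-α, F-δ}: delivery cost 114 + fixed 7 = 121.
All other subsets cost ≥ 114. Minimum total cost: 111.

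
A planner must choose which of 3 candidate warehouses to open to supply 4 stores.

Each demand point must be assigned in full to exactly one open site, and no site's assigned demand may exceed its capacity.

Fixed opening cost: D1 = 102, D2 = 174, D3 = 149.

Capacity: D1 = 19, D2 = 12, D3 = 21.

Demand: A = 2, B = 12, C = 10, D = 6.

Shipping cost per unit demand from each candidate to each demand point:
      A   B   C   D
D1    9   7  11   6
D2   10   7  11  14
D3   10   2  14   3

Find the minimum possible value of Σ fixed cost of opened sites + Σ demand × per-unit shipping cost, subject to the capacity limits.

Open {D1, D3}; cheapest assignment that respects the capacities:
  D1 (cap 19, load 12): A, C — cost 2×9 + 10×11 = 128
  D3 (cap 21, load 18): B, D — cost 12×2 + 6×3 = 42
  Shipping 170, fixed 251 → total 421.
  Any other capacity-feasible assignment to {D1, D3} ships for at least 170.
Compare {D2, D3}: its best feasible assignment gives total 495.
Compare {D1, D2}: its best feasible assignment gives total 524.
Every other set of open sites that can feasibly serve all demand totals ≥ 495 even under its best assignment. Minimum: 421.

421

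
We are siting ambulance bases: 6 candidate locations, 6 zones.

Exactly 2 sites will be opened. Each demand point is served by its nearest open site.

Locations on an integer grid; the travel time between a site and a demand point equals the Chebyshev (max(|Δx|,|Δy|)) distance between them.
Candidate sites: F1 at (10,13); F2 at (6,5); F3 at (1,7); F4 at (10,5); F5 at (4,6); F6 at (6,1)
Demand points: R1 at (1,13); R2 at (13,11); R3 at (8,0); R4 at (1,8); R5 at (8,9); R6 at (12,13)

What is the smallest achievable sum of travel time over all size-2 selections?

Open {F1, F3}.
  R1→F3 6, R2→F1 3, R3→F3 7, R4→F3 1, R5→F1 4, R6→F1 2  ⇒ total 23.
Compare {F1, F5}: total 25.
Compare {F1, F2}: total 27.
No size-2 selection does better; minimum is 23.

23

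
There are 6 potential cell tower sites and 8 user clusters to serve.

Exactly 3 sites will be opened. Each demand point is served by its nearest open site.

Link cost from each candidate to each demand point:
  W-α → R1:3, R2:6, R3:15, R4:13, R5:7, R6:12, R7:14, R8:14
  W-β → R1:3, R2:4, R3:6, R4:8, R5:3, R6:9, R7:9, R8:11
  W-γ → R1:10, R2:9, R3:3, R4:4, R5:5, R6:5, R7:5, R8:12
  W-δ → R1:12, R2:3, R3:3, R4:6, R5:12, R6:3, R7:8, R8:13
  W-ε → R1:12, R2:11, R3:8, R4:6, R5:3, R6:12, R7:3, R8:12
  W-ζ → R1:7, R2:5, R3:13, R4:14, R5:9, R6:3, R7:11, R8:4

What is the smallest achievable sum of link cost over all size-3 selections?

Open {W-β, W-γ, W-ζ}.
  R1→W-β 3, R2→W-β 4, R3→W-γ 3, R4→W-γ 4, R5→W-β 3, R6→W-ζ 3, R7→W-γ 5, R8→W-ζ 4  ⇒ total 29.
Compare {W-α, W-γ, W-ζ}: total 32.
Compare {W-β, W-ε, W-ζ}: total 32.
No size-3 selection does better; minimum is 29.

29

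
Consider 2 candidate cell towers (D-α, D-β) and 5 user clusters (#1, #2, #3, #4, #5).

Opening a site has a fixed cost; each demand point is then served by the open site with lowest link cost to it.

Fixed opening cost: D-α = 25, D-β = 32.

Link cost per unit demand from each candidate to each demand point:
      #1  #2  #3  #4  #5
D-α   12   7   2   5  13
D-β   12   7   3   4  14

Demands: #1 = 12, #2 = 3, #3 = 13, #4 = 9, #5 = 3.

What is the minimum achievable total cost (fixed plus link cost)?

Open {D-α}: assign each demand point to its cheapest open site.
  #1→D-α 12×12=144, #2→D-α 3×7=21, #3→D-α 13×2=26, #4→D-α 9×5=45, #5→D-α 3×13=39
  link cost 275, fixed 25 → total 300.
Compare {D-β}: link cost 282 + fixed 32 = 314.
Compare {D-α, D-β}: link cost 266 + fixed 57 = 323.

300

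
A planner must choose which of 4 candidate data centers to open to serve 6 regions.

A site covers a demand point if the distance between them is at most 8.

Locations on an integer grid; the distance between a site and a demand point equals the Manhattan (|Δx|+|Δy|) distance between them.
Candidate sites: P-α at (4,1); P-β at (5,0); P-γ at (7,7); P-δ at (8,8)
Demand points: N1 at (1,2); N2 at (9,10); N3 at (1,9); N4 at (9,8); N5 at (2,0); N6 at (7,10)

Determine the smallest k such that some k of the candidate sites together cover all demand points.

2

Coverage sets (demand points within 8 of each site):
  P-α: {N1, N5}
  P-β: {N1, N5}
  P-γ: {N2, N3, N4, N6}
  P-δ: {N2, N3, N4, N6}
No single site covers all 6 demand points.
But {P-α, P-γ} covers everything, so the minimum is 2.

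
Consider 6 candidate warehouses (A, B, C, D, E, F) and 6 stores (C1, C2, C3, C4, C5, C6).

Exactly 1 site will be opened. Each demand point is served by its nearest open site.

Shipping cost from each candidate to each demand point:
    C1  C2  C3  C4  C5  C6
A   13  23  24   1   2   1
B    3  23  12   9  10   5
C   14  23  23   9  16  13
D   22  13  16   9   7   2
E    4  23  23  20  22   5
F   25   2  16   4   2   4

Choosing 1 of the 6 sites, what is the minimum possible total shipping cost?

53

Open {F}.
  C1→F 25, C2→F 2, C3→F 16, C4→F 4, C5→F 2, C6→F 4  ⇒ total 53.
Compare {B}: total 62.
Compare {A}: total 64.
No size-1 selection does better; minimum is 53.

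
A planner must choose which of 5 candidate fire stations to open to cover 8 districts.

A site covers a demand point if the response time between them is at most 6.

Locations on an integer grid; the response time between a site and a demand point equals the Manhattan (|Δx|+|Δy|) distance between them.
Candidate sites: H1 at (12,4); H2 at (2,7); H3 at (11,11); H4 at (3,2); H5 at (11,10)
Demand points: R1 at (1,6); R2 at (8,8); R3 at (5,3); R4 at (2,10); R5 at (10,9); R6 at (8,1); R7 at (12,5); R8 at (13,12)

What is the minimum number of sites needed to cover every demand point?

Coverage sets (demand points within 6 of each site):
  H1: {R7}
  H2: {R1, R4}
  H3: {R2, R5, R8}
  H4: {R1, R3, R6}
  H5: {R2, R5, R7, R8}
No 2 sites suffice: every size-2 union leaves at least one demand point uncovered.
But {H2, H4, H5} covers everything, so the minimum is 3.

3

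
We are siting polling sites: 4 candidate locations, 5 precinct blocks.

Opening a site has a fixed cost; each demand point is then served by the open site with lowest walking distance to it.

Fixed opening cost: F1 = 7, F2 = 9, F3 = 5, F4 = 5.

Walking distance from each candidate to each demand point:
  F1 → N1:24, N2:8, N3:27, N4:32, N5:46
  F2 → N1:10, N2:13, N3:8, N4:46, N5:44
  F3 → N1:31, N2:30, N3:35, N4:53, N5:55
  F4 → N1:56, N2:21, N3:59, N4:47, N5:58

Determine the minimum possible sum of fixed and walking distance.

Open {F1, F2}: assign each demand point to its cheapest open site.
  N1→F2 10, N2→F1 8, N3→F2 8, N4→F1 32, N5→F2 44
  walking distance 102, fixed 16 → total 118.
Compare {F1, F2, F3}: walking distance 102 + fixed 21 = 123.
Compare {F1, F2, F4}: walking distance 102 + fixed 21 = 123.
Compare {F1, F2, F3, F4}: walking distance 102 + fixed 26 = 128.
All other subsets cost ≥ 123. Minimum total cost: 118.

118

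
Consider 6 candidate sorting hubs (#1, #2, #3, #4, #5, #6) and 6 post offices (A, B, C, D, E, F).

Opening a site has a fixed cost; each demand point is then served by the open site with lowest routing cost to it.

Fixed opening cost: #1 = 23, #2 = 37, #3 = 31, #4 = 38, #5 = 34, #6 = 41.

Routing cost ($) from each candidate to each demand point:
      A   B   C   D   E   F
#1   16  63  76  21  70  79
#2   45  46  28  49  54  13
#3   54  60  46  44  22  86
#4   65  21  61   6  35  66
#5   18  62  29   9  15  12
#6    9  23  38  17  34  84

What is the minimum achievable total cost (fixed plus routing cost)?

172

Open {#5, #6}: assign each demand point to its cheapest open site.
  A→#6 9, B→#6 23, C→#5 29, D→#5 9, E→#5 15, F→#5 12
  routing cost 97, fixed 75 → total 172.
Compare {#4, #5}: routing cost 101 + fixed 72 = 173.
Compare {#5}: routing cost 145 + fixed 34 = 179.
Compare {#1, #4, #5}: routing cost 99 + fixed 95 = 194.
All other subsets cost ≥ 173. Minimum total cost: 172.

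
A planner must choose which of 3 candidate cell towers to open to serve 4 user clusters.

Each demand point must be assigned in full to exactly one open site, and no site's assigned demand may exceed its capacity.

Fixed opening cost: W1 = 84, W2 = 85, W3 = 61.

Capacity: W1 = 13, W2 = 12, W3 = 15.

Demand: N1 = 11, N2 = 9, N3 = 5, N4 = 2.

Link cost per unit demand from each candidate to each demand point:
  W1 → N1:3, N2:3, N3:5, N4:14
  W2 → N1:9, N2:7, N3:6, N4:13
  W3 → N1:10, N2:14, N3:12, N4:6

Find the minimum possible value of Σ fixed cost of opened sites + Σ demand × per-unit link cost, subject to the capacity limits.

392

Open {W1, W3}; cheapest assignment that respects the capacities:
  W1 (cap 13, load 13): N1, N4 — cost 11×3 + 2×14 = 61
  W3 (cap 15, load 14): N2, N3 — cost 9×14 + 5×12 = 186
  Shipping 247, fixed 145 → total 392.
  Any other capacity-feasible assignment to {W1, W3} ships for at least 247.
Compare {W1, W2, W3}: its best feasible assignment gives total 398.
Every other set of open sites that can feasibly serve all demand totals ≥ 398 even under its best assignment. Minimum: 392.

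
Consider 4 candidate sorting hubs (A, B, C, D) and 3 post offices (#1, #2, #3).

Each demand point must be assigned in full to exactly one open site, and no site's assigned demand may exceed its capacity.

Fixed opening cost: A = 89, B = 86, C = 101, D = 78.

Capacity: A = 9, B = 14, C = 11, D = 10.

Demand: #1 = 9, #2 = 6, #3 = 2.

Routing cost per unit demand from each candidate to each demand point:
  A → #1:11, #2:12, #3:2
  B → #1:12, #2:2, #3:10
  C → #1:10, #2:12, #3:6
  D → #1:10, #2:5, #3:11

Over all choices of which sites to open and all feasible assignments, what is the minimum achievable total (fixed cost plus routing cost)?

286

Open {B, D}; cheapest assignment that respects the capacities:
  B (cap 14, load 8): #2, #3 — cost 6×2 + 2×10 = 32
  D (cap 10, load 9): #1 — cost 9×10 = 90
  Shipping 122, fixed 164 → total 286.
  Any other capacity-feasible assignment to {B, D} ships for at least 122.
Compare {B, C}: its best feasible assignment gives total 301.
Compare {A, B}: its best feasible assignment gives total 306.
Every other set of open sites that can feasibly serve all demand totals ≥ 301 even under its best assignment. Minimum: 286.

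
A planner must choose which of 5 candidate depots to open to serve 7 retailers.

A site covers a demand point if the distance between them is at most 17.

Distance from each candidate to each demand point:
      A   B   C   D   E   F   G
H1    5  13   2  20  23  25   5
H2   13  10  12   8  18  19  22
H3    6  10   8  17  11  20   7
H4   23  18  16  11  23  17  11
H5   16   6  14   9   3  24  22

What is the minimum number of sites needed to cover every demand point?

2

Coverage sets (demand points within 17 of each site):
  H1: {A, B, C, G}
  H2: {A, B, C, D}
  H3: {A, B, C, D, E, G}
  H4: {C, D, F, G}
  H5: {A, B, C, D, E}
No single site covers all 7 demand points.
But {H3, H4} covers everything, so the minimum is 2.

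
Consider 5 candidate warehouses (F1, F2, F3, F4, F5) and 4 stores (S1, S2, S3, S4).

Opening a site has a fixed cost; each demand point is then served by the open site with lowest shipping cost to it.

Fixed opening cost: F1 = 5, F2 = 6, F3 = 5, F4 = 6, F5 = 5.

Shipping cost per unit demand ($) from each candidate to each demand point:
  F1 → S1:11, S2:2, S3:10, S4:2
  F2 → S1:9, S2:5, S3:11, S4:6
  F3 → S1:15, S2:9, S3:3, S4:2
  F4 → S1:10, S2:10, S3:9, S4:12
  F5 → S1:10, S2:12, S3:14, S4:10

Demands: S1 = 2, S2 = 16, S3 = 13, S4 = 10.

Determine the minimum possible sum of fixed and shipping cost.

Open {F1, F3}: assign each demand point to its cheapest open site.
  S1→F1 2×11=22, S2→F1 16×2=32, S3→F3 13×3=39, S4→F1 10×2=20
  shipping cost 113, fixed 10 → total 123.
Compare {F1, F2, F3}: shipping cost 109 + fixed 16 = 125.
Compare {F1, F3, F5}: shipping cost 111 + fixed 15 = 126.
Compare {F1, F3, F4}: shipping cost 111 + fixed 16 = 127.
All other subsets cost ≥ 125. Minimum total cost: 123.

123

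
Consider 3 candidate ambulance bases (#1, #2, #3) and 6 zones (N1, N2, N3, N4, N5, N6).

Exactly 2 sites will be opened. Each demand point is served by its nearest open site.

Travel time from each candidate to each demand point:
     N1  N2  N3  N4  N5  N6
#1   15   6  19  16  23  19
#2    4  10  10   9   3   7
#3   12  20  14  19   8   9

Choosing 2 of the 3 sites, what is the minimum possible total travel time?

Open {#1, #2}.
  N1→#2 4, N2→#1 6, N3→#2 10, N4→#2 9, N5→#2 3, N6→#2 7  ⇒ total 39.
Compare {#2, #3}: total 43.
Compare {#1, #3}: total 65.

39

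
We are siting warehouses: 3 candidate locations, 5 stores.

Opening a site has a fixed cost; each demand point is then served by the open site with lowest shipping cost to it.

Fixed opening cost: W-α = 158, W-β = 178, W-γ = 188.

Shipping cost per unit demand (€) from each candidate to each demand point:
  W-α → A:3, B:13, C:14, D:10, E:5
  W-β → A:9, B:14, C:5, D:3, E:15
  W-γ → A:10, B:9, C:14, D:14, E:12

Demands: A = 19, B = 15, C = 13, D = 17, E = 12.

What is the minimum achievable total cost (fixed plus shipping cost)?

Open {W-α, W-β}: assign each demand point to its cheapest open site.
  A→W-α 19×3=57, B→W-α 15×13=195, C→W-β 13×5=65, D→W-β 17×3=51, E→W-α 12×5=60
  shipping cost 428, fixed 336 → total 764.
Compare {W-α}: shipping cost 664 + fixed 158 = 822.
Compare {W-β}: shipping cost 677 + fixed 178 = 855.
Compare {W-α, W-β, W-γ}: shipping cost 368 + fixed 524 = 892.
All other subsets cost ≥ 822. Minimum total cost: 764.

764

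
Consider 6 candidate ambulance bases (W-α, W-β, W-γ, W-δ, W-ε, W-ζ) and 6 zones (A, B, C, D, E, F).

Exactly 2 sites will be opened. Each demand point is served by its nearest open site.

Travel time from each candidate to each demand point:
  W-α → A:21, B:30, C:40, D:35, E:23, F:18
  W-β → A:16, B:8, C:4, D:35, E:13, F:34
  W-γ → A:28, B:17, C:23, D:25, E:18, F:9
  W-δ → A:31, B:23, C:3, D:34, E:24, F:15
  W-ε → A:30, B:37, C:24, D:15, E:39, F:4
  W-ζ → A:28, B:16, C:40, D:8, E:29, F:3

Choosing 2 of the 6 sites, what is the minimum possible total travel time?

52

Open {W-β, W-ζ}.
  A→W-β 16, B→W-β 8, C→W-β 4, D→W-ζ 8, E→W-β 13, F→W-ζ 3  ⇒ total 52.
Compare {W-β, W-ε}: total 60.
Compare {W-β, W-γ}: total 75.
No size-2 selection does better; minimum is 52.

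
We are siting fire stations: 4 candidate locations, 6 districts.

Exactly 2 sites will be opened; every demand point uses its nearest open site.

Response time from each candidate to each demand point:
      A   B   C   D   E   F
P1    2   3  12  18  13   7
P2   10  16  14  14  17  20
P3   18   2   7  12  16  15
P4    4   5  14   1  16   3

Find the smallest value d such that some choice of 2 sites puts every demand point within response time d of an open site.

Open {P1, P3}.
  Farthest demand point is E at response time 13 (to P1); all others are ≤ 13.
With {P1, P4} the worst case is 13.
With {P1, P2} the worst case is 14.
No size-2 selection achieves below 13.

13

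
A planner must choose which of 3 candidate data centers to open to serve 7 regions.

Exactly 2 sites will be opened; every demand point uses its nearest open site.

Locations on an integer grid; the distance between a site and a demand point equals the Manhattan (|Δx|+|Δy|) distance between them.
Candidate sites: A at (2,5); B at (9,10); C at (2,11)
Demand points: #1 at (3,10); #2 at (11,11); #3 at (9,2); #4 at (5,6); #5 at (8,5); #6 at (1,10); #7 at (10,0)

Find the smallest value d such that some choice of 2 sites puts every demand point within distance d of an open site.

Open {A, B}.
  Farthest demand point is #7 at distance 11 (to B); all others are ≤ 11.
With {B, C} the worst case is 11.
With {A, C} the worst case is 13.
No size-2 selection achieves below 11.

11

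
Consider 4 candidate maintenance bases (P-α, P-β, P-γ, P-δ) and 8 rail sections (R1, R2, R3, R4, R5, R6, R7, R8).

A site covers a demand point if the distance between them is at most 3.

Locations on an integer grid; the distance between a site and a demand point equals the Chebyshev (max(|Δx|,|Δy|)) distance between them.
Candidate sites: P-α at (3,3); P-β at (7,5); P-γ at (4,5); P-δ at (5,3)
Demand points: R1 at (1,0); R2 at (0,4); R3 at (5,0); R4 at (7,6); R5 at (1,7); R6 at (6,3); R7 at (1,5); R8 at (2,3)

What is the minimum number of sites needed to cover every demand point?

Coverage sets (demand points within 3 of each site):
  P-α: {R1, R2, R3, R6, R7, R8}
  P-β: {R4, R6}
  P-γ: {R4, R5, R6, R7, R8}
  P-δ: {R3, R4, R6, R8}
No single site covers all 8 demand points.
But {P-α, P-γ} covers everything, so the minimum is 2.

2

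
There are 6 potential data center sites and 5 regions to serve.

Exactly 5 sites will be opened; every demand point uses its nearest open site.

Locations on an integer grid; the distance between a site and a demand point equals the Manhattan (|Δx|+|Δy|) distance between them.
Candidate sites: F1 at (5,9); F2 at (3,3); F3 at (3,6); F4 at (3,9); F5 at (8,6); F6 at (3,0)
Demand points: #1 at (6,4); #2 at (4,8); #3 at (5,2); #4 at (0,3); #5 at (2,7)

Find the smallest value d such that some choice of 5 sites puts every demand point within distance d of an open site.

4

Open {F1, F2, F3, F4, F5}.
  Farthest demand point is #1 at distance 4 (to F2); all others are ≤ 4.
With {F1, F2, F3, F4, F6} the worst case is 4.
With {F1, F2, F3, F5, F6} the worst case is 4.
No size-5 selection achieves below 4.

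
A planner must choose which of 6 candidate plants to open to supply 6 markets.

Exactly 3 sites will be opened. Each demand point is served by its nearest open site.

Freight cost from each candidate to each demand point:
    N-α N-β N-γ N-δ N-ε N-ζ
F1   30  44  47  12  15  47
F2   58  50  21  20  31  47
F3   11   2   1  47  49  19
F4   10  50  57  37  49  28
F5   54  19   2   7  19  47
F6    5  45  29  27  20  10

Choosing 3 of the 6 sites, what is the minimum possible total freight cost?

Open {F3, F5, F6}.
  N-α→F6 5, N-β→F3 2, N-γ→F3 1, N-δ→F5 7, N-ε→F5 19, N-ζ→F6 10  ⇒ total 44.
Compare {F1, F3, F6}: total 45.
Compare {F1, F3, F5}: total 55.
No size-3 selection does better; minimum is 44.

44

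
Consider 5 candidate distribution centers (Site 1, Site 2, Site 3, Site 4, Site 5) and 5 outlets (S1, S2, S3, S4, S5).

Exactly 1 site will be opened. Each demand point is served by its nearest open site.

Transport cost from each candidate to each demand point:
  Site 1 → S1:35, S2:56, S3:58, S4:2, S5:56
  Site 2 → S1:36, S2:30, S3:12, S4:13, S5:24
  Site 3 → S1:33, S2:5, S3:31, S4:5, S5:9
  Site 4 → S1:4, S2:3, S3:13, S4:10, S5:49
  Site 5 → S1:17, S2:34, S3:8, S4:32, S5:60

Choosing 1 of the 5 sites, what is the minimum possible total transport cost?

Open {Site 4}.
  S1→Site 4 4, S2→Site 4 3, S3→Site 4 13, S4→Site 4 10, S5→Site 4 49  ⇒ total 79.
Compare {Site 3}: total 83.
Compare {Site 2}: total 115.
No size-1 selection does better; minimum is 79.

79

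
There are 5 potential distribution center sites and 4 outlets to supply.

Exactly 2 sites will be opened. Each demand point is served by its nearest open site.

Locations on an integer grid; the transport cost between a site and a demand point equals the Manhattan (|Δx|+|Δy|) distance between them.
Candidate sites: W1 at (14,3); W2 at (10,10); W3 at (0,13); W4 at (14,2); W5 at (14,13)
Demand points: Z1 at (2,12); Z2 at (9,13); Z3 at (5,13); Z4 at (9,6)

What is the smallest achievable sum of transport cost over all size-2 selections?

17

Open {W2, W3}.
  Z1→W3 3, Z2→W2 4, Z3→W3 5, Z4→W2 5  ⇒ total 17.
Compare {W1, W3}: total 25.
Compare {W3, W5}: total 25.
No size-2 selection does better; minimum is 17.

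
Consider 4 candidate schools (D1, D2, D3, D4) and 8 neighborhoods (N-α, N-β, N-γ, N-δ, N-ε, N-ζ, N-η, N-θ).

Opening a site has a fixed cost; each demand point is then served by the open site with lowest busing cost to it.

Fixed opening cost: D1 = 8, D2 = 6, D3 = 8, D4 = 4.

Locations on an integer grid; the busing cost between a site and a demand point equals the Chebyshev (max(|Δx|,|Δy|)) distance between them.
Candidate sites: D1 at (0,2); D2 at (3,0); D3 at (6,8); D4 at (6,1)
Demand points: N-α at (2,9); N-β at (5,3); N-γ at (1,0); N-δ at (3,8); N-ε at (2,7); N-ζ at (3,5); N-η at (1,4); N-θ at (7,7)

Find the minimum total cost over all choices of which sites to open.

38

Open {D2, D3}: assign each demand point to its cheapest open site.
  N-α→D3 4, N-β→D2 3, N-γ→D2 2, N-δ→D3 3, N-ε→D3 4, N-ζ→D3 3, N-η→D2 4, N-θ→D3 1
  busing cost 24, fixed 14 → total 38.
Compare {D3, D4}: busing cost 27 + fixed 12 = 39.
Compare {D1, D3}: busing cost 24 + fixed 16 = 40.
Compare {D3}: busing cost 33 + fixed 8 = 41.
All other subsets cost ≥ 39. Minimum total cost: 38.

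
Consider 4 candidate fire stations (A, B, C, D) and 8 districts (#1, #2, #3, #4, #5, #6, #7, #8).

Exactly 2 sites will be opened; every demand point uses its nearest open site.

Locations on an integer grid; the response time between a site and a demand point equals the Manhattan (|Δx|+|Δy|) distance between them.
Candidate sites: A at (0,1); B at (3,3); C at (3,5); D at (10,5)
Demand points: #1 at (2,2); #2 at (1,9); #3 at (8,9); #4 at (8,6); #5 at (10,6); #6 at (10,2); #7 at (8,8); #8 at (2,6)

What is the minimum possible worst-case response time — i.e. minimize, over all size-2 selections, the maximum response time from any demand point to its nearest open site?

6

Open {C, D}.
  Farthest demand point is #2 at response time 6 (to C); all others are ≤ 6.
With {B, D} the worst case is 8.
With {A, D} the worst case is 9.
No size-2 selection achieves below 6.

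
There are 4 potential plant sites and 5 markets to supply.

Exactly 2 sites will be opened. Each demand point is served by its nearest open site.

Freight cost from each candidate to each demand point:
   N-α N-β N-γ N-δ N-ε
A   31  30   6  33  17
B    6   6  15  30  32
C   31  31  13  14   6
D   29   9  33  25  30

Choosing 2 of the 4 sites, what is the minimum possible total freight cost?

Open {B, C}.
  N-α→B 6, N-β→B 6, N-γ→C 13, N-δ→C 14, N-ε→C 6  ⇒ total 45.
Compare {A, B}: total 65.
Compare {C, D}: total 71.
No size-2 selection does better; minimum is 45.

45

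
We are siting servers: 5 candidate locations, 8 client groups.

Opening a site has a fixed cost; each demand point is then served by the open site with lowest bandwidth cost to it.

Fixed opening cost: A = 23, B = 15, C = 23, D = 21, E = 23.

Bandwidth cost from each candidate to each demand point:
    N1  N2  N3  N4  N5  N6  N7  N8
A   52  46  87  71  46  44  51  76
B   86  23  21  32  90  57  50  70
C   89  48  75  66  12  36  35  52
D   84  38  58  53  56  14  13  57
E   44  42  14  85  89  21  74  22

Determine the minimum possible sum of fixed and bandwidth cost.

256

Open {B, C, D, E}: assign each demand point to its cheapest open site.
  N1→E 44, N2→B 23, N3→E 14, N4→B 32, N5→C 12, N6→D 14, N7→D 13, N8→E 22
  bandwidth cost 174, fixed 82 → total 256.
Compare {B, C, E}: bandwidth cost 203 + fixed 61 = 264.
Compare {B, D, E}: bandwidth cost 218 + fixed 59 = 277.
Compare {C, D, E}: bandwidth cost 210 + fixed 67 = 277.
All other subsets cost ≥ 264. Minimum total cost: 256.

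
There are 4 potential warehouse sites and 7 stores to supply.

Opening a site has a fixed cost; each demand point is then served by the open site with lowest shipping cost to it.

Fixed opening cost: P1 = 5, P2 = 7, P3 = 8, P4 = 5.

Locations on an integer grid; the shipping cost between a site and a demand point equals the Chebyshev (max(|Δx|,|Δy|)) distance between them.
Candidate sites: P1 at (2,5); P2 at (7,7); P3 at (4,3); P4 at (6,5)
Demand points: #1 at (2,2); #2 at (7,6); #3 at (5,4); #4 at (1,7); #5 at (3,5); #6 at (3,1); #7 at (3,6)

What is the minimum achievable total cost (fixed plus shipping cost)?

Open {P1, P4}: assign each demand point to its cheapest open site.
  #1→P1 3, #2→P4 1, #3→P4 1, #4→P1 2, #5→P1 1, #6→P1 4, #7→P1 1
  shipping cost 13, fixed 10 → total 23.
Compare {P1}: shipping cost 19 + fixed 5 = 24.
Compare {P3}: shipping cost 17 + fixed 8 = 25.
Compare {P1, P3}: shipping cost 12 + fixed 13 = 25.
All other subsets cost ≥ 24. Minimum total cost: 23.

23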